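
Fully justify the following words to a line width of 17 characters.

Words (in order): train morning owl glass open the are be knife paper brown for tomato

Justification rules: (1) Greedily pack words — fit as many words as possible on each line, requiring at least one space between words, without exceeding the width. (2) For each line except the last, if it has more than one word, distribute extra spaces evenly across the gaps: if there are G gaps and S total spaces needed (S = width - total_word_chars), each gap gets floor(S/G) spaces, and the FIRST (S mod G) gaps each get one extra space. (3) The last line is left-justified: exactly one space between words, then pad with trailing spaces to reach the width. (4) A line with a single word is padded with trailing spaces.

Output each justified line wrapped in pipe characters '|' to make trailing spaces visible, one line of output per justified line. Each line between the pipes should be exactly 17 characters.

Answer: |train morning owl|
|glass   open  the|
|are    be   knife|
|paper  brown  for|
|tomato           |

Derivation:
Line 1: ['train', 'morning', 'owl'] (min_width=17, slack=0)
Line 2: ['glass', 'open', 'the'] (min_width=14, slack=3)
Line 3: ['are', 'be', 'knife'] (min_width=12, slack=5)
Line 4: ['paper', 'brown', 'for'] (min_width=15, slack=2)
Line 5: ['tomato'] (min_width=6, slack=11)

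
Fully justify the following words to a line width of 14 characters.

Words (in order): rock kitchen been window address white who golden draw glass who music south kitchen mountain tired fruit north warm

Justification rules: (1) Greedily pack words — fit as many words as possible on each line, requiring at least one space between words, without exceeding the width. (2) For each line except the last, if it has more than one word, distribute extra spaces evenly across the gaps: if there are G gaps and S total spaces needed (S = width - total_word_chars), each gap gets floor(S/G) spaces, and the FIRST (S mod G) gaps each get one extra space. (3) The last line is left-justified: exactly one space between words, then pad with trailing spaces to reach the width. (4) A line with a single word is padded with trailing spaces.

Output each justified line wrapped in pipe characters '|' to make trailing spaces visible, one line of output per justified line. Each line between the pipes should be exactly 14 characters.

Line 1: ['rock', 'kitchen'] (min_width=12, slack=2)
Line 2: ['been', 'window'] (min_width=11, slack=3)
Line 3: ['address', 'white'] (min_width=13, slack=1)
Line 4: ['who', 'golden'] (min_width=10, slack=4)
Line 5: ['draw', 'glass', 'who'] (min_width=14, slack=0)
Line 6: ['music', 'south'] (min_width=11, slack=3)
Line 7: ['kitchen'] (min_width=7, slack=7)
Line 8: ['mountain', 'tired'] (min_width=14, slack=0)
Line 9: ['fruit', 'north'] (min_width=11, slack=3)
Line 10: ['warm'] (min_width=4, slack=10)

Answer: |rock   kitchen|
|been    window|
|address  white|
|who     golden|
|draw glass who|
|music    south|
|kitchen       |
|mountain tired|
|fruit    north|
|warm          |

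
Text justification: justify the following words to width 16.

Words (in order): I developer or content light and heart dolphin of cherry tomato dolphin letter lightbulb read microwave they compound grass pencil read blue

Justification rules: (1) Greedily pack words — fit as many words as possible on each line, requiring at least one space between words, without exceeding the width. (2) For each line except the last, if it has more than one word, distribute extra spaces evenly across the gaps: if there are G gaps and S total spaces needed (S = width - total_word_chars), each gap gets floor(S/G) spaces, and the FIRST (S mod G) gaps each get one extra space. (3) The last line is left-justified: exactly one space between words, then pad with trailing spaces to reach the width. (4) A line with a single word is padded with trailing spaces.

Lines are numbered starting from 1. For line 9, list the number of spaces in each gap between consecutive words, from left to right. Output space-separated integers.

Line 1: ['I', 'developer', 'or'] (min_width=14, slack=2)
Line 2: ['content', 'light'] (min_width=13, slack=3)
Line 3: ['and', 'heart'] (min_width=9, slack=7)
Line 4: ['dolphin', 'of'] (min_width=10, slack=6)
Line 5: ['cherry', 'tomato'] (min_width=13, slack=3)
Line 6: ['dolphin', 'letter'] (min_width=14, slack=2)
Line 7: ['lightbulb', 'read'] (min_width=14, slack=2)
Line 8: ['microwave', 'they'] (min_width=14, slack=2)
Line 9: ['compound', 'grass'] (min_width=14, slack=2)
Line 10: ['pencil', 'read', 'blue'] (min_width=16, slack=0)

Answer: 3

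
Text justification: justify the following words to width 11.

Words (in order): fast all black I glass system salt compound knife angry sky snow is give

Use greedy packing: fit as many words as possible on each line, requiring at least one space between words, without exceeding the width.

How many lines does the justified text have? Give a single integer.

Answer: 8

Derivation:
Line 1: ['fast', 'all'] (min_width=8, slack=3)
Line 2: ['black', 'I'] (min_width=7, slack=4)
Line 3: ['glass'] (min_width=5, slack=6)
Line 4: ['system', 'salt'] (min_width=11, slack=0)
Line 5: ['compound'] (min_width=8, slack=3)
Line 6: ['knife', 'angry'] (min_width=11, slack=0)
Line 7: ['sky', 'snow', 'is'] (min_width=11, slack=0)
Line 8: ['give'] (min_width=4, slack=7)
Total lines: 8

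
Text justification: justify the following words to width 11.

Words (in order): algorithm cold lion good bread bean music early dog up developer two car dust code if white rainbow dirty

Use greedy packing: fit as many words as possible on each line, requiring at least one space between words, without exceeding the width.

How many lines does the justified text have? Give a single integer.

Answer: 12

Derivation:
Line 1: ['algorithm'] (min_width=9, slack=2)
Line 2: ['cold', 'lion'] (min_width=9, slack=2)
Line 3: ['good', 'bread'] (min_width=10, slack=1)
Line 4: ['bean', 'music'] (min_width=10, slack=1)
Line 5: ['early', 'dog'] (min_width=9, slack=2)
Line 6: ['up'] (min_width=2, slack=9)
Line 7: ['developer'] (min_width=9, slack=2)
Line 8: ['two', 'car'] (min_width=7, slack=4)
Line 9: ['dust', 'code'] (min_width=9, slack=2)
Line 10: ['if', 'white'] (min_width=8, slack=3)
Line 11: ['rainbow'] (min_width=7, slack=4)
Line 12: ['dirty'] (min_width=5, slack=6)
Total lines: 12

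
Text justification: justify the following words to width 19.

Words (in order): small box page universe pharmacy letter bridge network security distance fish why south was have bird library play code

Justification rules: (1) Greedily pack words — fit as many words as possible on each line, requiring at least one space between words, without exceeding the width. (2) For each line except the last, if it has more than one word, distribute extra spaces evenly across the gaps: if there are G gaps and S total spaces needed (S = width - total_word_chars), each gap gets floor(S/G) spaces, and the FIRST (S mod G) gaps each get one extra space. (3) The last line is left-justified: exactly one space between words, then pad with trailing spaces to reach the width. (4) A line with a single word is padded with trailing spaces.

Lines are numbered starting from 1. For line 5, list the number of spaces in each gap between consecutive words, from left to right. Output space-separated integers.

Line 1: ['small', 'box', 'page'] (min_width=14, slack=5)
Line 2: ['universe', 'pharmacy'] (min_width=17, slack=2)
Line 3: ['letter', 'bridge'] (min_width=13, slack=6)
Line 4: ['network', 'security'] (min_width=16, slack=3)
Line 5: ['distance', 'fish', 'why'] (min_width=17, slack=2)
Line 6: ['south', 'was', 'have', 'bird'] (min_width=19, slack=0)
Line 7: ['library', 'play', 'code'] (min_width=17, slack=2)

Answer: 2 2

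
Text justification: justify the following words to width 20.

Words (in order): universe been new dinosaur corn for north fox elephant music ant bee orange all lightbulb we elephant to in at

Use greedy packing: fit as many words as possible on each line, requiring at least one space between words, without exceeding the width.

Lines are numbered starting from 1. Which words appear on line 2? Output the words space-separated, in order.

Line 1: ['universe', 'been', 'new'] (min_width=17, slack=3)
Line 2: ['dinosaur', 'corn', 'for'] (min_width=17, slack=3)
Line 3: ['north', 'fox', 'elephant'] (min_width=18, slack=2)
Line 4: ['music', 'ant', 'bee', 'orange'] (min_width=20, slack=0)
Line 5: ['all', 'lightbulb', 'we'] (min_width=16, slack=4)
Line 6: ['elephant', 'to', 'in', 'at'] (min_width=17, slack=3)

Answer: dinosaur corn for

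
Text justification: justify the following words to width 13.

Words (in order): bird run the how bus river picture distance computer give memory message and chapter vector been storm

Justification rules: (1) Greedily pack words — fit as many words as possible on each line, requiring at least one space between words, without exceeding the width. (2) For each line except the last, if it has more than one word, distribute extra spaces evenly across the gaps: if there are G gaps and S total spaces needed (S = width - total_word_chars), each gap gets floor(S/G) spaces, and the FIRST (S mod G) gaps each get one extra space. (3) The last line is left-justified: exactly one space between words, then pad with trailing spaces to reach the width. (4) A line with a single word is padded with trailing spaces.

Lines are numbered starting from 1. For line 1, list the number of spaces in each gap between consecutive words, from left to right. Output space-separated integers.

Answer: 2 1

Derivation:
Line 1: ['bird', 'run', 'the'] (min_width=12, slack=1)
Line 2: ['how', 'bus', 'river'] (min_width=13, slack=0)
Line 3: ['picture'] (min_width=7, slack=6)
Line 4: ['distance'] (min_width=8, slack=5)
Line 5: ['computer', 'give'] (min_width=13, slack=0)
Line 6: ['memory'] (min_width=6, slack=7)
Line 7: ['message', 'and'] (min_width=11, slack=2)
Line 8: ['chapter'] (min_width=7, slack=6)
Line 9: ['vector', 'been'] (min_width=11, slack=2)
Line 10: ['storm'] (min_width=5, slack=8)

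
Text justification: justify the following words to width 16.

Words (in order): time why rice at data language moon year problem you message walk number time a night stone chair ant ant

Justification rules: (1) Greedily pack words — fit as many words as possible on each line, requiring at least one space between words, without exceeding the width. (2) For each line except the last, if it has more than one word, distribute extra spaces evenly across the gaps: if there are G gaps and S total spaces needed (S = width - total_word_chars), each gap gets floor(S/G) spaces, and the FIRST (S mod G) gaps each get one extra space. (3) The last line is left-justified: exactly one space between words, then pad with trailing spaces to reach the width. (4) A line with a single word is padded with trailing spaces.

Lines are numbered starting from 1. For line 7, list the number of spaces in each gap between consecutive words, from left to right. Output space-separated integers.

Line 1: ['time', 'why', 'rice', 'at'] (min_width=16, slack=0)
Line 2: ['data', 'language'] (min_width=13, slack=3)
Line 3: ['moon', 'year'] (min_width=9, slack=7)
Line 4: ['problem', 'you'] (min_width=11, slack=5)
Line 5: ['message', 'walk'] (min_width=12, slack=4)
Line 6: ['number', 'time', 'a'] (min_width=13, slack=3)
Line 7: ['night', 'stone'] (min_width=11, slack=5)
Line 8: ['chair', 'ant', 'ant'] (min_width=13, slack=3)

Answer: 6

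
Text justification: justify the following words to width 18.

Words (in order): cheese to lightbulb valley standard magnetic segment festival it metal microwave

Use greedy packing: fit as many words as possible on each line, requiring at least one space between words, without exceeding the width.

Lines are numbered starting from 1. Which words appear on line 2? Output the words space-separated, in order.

Line 1: ['cheese', 'to'] (min_width=9, slack=9)
Line 2: ['lightbulb', 'valley'] (min_width=16, slack=2)
Line 3: ['standard', 'magnetic'] (min_width=17, slack=1)
Line 4: ['segment', 'festival'] (min_width=16, slack=2)
Line 5: ['it', 'metal', 'microwave'] (min_width=18, slack=0)

Answer: lightbulb valley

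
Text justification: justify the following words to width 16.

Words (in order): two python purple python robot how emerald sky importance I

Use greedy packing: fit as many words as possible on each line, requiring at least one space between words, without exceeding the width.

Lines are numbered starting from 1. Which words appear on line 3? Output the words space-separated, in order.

Answer: robot how

Derivation:
Line 1: ['two', 'python'] (min_width=10, slack=6)
Line 2: ['purple', 'python'] (min_width=13, slack=3)
Line 3: ['robot', 'how'] (min_width=9, slack=7)
Line 4: ['emerald', 'sky'] (min_width=11, slack=5)
Line 5: ['importance', 'I'] (min_width=12, slack=4)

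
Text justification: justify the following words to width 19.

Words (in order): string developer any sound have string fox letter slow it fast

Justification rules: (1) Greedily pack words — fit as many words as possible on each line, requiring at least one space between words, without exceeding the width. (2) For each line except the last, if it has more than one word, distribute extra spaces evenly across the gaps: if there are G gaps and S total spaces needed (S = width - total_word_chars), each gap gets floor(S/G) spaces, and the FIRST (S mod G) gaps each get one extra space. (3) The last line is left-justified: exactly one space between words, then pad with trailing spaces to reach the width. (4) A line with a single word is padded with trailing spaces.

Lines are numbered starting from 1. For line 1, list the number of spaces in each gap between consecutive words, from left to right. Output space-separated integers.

Line 1: ['string', 'developer'] (min_width=16, slack=3)
Line 2: ['any', 'sound', 'have'] (min_width=14, slack=5)
Line 3: ['string', 'fox', 'letter'] (min_width=17, slack=2)
Line 4: ['slow', 'it', 'fast'] (min_width=12, slack=7)

Answer: 4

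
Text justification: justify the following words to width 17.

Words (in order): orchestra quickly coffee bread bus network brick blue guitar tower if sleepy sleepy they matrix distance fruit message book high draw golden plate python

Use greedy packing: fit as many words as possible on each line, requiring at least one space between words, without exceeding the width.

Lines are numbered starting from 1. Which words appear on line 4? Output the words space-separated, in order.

Line 1: ['orchestra', 'quickly'] (min_width=17, slack=0)
Line 2: ['coffee', 'bread', 'bus'] (min_width=16, slack=1)
Line 3: ['network', 'brick'] (min_width=13, slack=4)
Line 4: ['blue', 'guitar', 'tower'] (min_width=17, slack=0)
Line 5: ['if', 'sleepy', 'sleepy'] (min_width=16, slack=1)
Line 6: ['they', 'matrix'] (min_width=11, slack=6)
Line 7: ['distance', 'fruit'] (min_width=14, slack=3)
Line 8: ['message', 'book', 'high'] (min_width=17, slack=0)
Line 9: ['draw', 'golden', 'plate'] (min_width=17, slack=0)
Line 10: ['python'] (min_width=6, slack=11)

Answer: blue guitar tower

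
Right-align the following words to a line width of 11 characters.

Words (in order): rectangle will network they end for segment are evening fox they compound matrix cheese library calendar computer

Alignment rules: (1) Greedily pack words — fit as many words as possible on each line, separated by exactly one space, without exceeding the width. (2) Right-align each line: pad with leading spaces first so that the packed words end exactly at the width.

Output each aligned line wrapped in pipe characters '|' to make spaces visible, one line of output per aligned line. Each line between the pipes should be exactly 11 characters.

Line 1: ['rectangle'] (min_width=9, slack=2)
Line 2: ['will'] (min_width=4, slack=7)
Line 3: ['network'] (min_width=7, slack=4)
Line 4: ['they', 'end'] (min_width=8, slack=3)
Line 5: ['for', 'segment'] (min_width=11, slack=0)
Line 6: ['are', 'evening'] (min_width=11, slack=0)
Line 7: ['fox', 'they'] (min_width=8, slack=3)
Line 8: ['compound'] (min_width=8, slack=3)
Line 9: ['matrix'] (min_width=6, slack=5)
Line 10: ['cheese'] (min_width=6, slack=5)
Line 11: ['library'] (min_width=7, slack=4)
Line 12: ['calendar'] (min_width=8, slack=3)
Line 13: ['computer'] (min_width=8, slack=3)

Answer: |  rectangle|
|       will|
|    network|
|   they end|
|for segment|
|are evening|
|   fox they|
|   compound|
|     matrix|
|     cheese|
|    library|
|   calendar|
|   computer|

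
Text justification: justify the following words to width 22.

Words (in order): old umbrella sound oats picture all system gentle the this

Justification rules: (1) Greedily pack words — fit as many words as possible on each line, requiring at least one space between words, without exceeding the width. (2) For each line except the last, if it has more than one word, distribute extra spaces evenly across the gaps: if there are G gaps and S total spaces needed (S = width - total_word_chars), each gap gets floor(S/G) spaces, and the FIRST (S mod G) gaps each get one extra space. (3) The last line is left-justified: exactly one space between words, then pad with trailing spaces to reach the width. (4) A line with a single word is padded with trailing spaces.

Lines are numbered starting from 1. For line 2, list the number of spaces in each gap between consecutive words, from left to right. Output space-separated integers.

Line 1: ['old', 'umbrella', 'sound'] (min_width=18, slack=4)
Line 2: ['oats', 'picture', 'all'] (min_width=16, slack=6)
Line 3: ['system', 'gentle', 'the', 'this'] (min_width=22, slack=0)

Answer: 4 4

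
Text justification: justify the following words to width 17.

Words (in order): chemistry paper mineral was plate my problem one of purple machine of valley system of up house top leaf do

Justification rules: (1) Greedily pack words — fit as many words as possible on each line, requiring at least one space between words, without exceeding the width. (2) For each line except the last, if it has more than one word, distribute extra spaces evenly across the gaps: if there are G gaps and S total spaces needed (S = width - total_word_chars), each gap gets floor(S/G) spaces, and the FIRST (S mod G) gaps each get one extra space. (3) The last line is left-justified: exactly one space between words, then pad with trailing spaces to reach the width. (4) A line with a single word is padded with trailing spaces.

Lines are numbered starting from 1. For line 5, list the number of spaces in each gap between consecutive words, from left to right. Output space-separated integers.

Answer: 2 1

Derivation:
Line 1: ['chemistry', 'paper'] (min_width=15, slack=2)
Line 2: ['mineral', 'was', 'plate'] (min_width=17, slack=0)
Line 3: ['my', 'problem', 'one', 'of'] (min_width=17, slack=0)
Line 4: ['purple', 'machine', 'of'] (min_width=17, slack=0)
Line 5: ['valley', 'system', 'of'] (min_width=16, slack=1)
Line 6: ['up', 'house', 'top', 'leaf'] (min_width=17, slack=0)
Line 7: ['do'] (min_width=2, slack=15)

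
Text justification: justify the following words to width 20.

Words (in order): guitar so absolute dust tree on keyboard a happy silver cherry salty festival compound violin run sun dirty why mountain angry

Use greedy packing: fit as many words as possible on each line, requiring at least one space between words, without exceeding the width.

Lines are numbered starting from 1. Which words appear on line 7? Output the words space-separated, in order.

Line 1: ['guitar', 'so', 'absolute'] (min_width=18, slack=2)
Line 2: ['dust', 'tree', 'on'] (min_width=12, slack=8)
Line 3: ['keyboard', 'a', 'happy'] (min_width=16, slack=4)
Line 4: ['silver', 'cherry', 'salty'] (min_width=19, slack=1)
Line 5: ['festival', 'compound'] (min_width=17, slack=3)
Line 6: ['violin', 'run', 'sun', 'dirty'] (min_width=20, slack=0)
Line 7: ['why', 'mountain', 'angry'] (min_width=18, slack=2)

Answer: why mountain angry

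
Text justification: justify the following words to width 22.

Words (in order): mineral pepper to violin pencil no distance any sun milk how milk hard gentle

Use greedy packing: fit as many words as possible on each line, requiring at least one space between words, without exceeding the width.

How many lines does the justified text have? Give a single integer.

Answer: 4

Derivation:
Line 1: ['mineral', 'pepper', 'to'] (min_width=17, slack=5)
Line 2: ['violin', 'pencil', 'no'] (min_width=16, slack=6)
Line 3: ['distance', 'any', 'sun', 'milk'] (min_width=21, slack=1)
Line 4: ['how', 'milk', 'hard', 'gentle'] (min_width=20, slack=2)
Total lines: 4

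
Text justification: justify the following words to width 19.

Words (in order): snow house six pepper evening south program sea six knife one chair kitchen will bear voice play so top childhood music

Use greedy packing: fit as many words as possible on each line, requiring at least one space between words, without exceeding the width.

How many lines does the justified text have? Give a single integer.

Line 1: ['snow', 'house', 'six'] (min_width=14, slack=5)
Line 2: ['pepper', 'evening'] (min_width=14, slack=5)
Line 3: ['south', 'program', 'sea'] (min_width=17, slack=2)
Line 4: ['six', 'knife', 'one', 'chair'] (min_width=19, slack=0)
Line 5: ['kitchen', 'will', 'bear'] (min_width=17, slack=2)
Line 6: ['voice', 'play', 'so', 'top'] (min_width=17, slack=2)
Line 7: ['childhood', 'music'] (min_width=15, slack=4)
Total lines: 7

Answer: 7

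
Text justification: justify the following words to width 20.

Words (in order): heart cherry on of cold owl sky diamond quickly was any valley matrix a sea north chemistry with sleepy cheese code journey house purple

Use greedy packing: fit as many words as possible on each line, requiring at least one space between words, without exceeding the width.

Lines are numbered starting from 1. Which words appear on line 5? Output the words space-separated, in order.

Answer: north chemistry with

Derivation:
Line 1: ['heart', 'cherry', 'on', 'of'] (min_width=18, slack=2)
Line 2: ['cold', 'owl', 'sky', 'diamond'] (min_width=20, slack=0)
Line 3: ['quickly', 'was', 'any'] (min_width=15, slack=5)
Line 4: ['valley', 'matrix', 'a', 'sea'] (min_width=19, slack=1)
Line 5: ['north', 'chemistry', 'with'] (min_width=20, slack=0)
Line 6: ['sleepy', 'cheese', 'code'] (min_width=18, slack=2)
Line 7: ['journey', 'house', 'purple'] (min_width=20, slack=0)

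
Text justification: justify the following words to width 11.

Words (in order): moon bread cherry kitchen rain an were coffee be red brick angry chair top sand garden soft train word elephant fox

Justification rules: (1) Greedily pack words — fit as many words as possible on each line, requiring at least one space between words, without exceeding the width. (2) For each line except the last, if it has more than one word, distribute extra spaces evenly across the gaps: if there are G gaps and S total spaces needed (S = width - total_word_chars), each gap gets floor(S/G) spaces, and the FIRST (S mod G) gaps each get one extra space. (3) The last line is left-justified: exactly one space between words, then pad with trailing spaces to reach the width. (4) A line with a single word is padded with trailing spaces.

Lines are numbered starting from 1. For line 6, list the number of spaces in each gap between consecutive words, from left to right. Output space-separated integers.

Line 1: ['moon', 'bread'] (min_width=10, slack=1)
Line 2: ['cherry'] (min_width=6, slack=5)
Line 3: ['kitchen'] (min_width=7, slack=4)
Line 4: ['rain', 'an'] (min_width=7, slack=4)
Line 5: ['were', 'coffee'] (min_width=11, slack=0)
Line 6: ['be', 'red'] (min_width=6, slack=5)
Line 7: ['brick', 'angry'] (min_width=11, slack=0)
Line 8: ['chair', 'top'] (min_width=9, slack=2)
Line 9: ['sand', 'garden'] (min_width=11, slack=0)
Line 10: ['soft', 'train'] (min_width=10, slack=1)
Line 11: ['word'] (min_width=4, slack=7)
Line 12: ['elephant'] (min_width=8, slack=3)
Line 13: ['fox'] (min_width=3, slack=8)

Answer: 6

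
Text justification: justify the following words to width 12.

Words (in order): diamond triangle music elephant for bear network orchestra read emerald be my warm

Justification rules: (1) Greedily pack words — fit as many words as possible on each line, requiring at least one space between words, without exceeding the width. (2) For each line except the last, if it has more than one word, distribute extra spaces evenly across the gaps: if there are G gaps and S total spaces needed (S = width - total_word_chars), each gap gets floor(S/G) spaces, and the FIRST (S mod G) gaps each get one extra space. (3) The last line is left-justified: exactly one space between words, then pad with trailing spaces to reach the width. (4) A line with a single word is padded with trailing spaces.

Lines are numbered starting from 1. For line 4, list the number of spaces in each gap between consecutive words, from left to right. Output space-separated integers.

Line 1: ['diamond'] (min_width=7, slack=5)
Line 2: ['triangle'] (min_width=8, slack=4)
Line 3: ['music'] (min_width=5, slack=7)
Line 4: ['elephant', 'for'] (min_width=12, slack=0)
Line 5: ['bear', 'network'] (min_width=12, slack=0)
Line 6: ['orchestra'] (min_width=9, slack=3)
Line 7: ['read', 'emerald'] (min_width=12, slack=0)
Line 8: ['be', 'my', 'warm'] (min_width=10, slack=2)

Answer: 1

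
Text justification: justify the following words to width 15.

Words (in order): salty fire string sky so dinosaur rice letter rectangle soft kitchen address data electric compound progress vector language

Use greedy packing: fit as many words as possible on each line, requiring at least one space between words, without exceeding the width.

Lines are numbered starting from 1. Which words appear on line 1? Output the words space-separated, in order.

Answer: salty fire

Derivation:
Line 1: ['salty', 'fire'] (min_width=10, slack=5)
Line 2: ['string', 'sky', 'so'] (min_width=13, slack=2)
Line 3: ['dinosaur', 'rice'] (min_width=13, slack=2)
Line 4: ['letter'] (min_width=6, slack=9)
Line 5: ['rectangle', 'soft'] (min_width=14, slack=1)
Line 6: ['kitchen', 'address'] (min_width=15, slack=0)
Line 7: ['data', 'electric'] (min_width=13, slack=2)
Line 8: ['compound'] (min_width=8, slack=7)
Line 9: ['progress', 'vector'] (min_width=15, slack=0)
Line 10: ['language'] (min_width=8, slack=7)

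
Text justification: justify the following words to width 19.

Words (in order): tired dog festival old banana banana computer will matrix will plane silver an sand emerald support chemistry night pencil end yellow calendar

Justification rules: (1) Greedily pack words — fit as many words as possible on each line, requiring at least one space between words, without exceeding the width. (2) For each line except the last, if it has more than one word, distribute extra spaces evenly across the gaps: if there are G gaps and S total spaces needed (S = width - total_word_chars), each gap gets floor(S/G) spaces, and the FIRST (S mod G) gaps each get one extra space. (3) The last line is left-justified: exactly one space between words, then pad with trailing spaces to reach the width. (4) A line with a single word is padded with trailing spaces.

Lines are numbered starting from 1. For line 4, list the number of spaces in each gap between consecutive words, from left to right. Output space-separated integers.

Answer: 2 2

Derivation:
Line 1: ['tired', 'dog', 'festival'] (min_width=18, slack=1)
Line 2: ['old', 'banana', 'banana'] (min_width=17, slack=2)
Line 3: ['computer', 'will'] (min_width=13, slack=6)
Line 4: ['matrix', 'will', 'plane'] (min_width=17, slack=2)
Line 5: ['silver', 'an', 'sand'] (min_width=14, slack=5)
Line 6: ['emerald', 'support'] (min_width=15, slack=4)
Line 7: ['chemistry', 'night'] (min_width=15, slack=4)
Line 8: ['pencil', 'end', 'yellow'] (min_width=17, slack=2)
Line 9: ['calendar'] (min_width=8, slack=11)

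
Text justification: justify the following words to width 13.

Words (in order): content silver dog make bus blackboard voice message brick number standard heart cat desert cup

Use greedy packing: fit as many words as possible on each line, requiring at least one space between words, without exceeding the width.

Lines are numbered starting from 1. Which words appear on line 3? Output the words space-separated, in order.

Answer: make bus

Derivation:
Line 1: ['content'] (min_width=7, slack=6)
Line 2: ['silver', 'dog'] (min_width=10, slack=3)
Line 3: ['make', 'bus'] (min_width=8, slack=5)
Line 4: ['blackboard'] (min_width=10, slack=3)
Line 5: ['voice', 'message'] (min_width=13, slack=0)
Line 6: ['brick', 'number'] (min_width=12, slack=1)
Line 7: ['standard'] (min_width=8, slack=5)
Line 8: ['heart', 'cat'] (min_width=9, slack=4)
Line 9: ['desert', 'cup'] (min_width=10, slack=3)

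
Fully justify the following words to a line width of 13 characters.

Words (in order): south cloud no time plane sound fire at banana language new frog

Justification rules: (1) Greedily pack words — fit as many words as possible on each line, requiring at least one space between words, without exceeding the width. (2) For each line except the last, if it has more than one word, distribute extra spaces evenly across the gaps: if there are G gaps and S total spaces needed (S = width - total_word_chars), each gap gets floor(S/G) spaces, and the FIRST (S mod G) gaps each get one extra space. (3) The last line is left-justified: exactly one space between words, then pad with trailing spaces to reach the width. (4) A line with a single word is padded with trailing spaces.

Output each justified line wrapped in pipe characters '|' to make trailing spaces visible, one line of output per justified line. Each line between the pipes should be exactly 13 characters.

Answer: |south   cloud|
|no time plane|
|sound fire at|
|banana       |
|language  new|
|frog         |

Derivation:
Line 1: ['south', 'cloud'] (min_width=11, slack=2)
Line 2: ['no', 'time', 'plane'] (min_width=13, slack=0)
Line 3: ['sound', 'fire', 'at'] (min_width=13, slack=0)
Line 4: ['banana'] (min_width=6, slack=7)
Line 5: ['language', 'new'] (min_width=12, slack=1)
Line 6: ['frog'] (min_width=4, slack=9)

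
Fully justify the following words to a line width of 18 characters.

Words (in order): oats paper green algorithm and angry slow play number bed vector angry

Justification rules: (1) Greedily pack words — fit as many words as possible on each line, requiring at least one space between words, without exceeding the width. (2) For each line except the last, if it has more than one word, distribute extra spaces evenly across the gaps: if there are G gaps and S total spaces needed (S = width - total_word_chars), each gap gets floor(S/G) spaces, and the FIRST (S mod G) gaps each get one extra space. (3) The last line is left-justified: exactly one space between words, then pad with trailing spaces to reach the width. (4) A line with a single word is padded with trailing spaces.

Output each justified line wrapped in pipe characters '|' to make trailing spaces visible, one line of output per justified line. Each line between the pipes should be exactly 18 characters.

Line 1: ['oats', 'paper', 'green'] (min_width=16, slack=2)
Line 2: ['algorithm', 'and'] (min_width=13, slack=5)
Line 3: ['angry', 'slow', 'play'] (min_width=15, slack=3)
Line 4: ['number', 'bed', 'vector'] (min_width=17, slack=1)
Line 5: ['angry'] (min_width=5, slack=13)

Answer: |oats  paper  green|
|algorithm      and|
|angry   slow  play|
|number  bed vector|
|angry             |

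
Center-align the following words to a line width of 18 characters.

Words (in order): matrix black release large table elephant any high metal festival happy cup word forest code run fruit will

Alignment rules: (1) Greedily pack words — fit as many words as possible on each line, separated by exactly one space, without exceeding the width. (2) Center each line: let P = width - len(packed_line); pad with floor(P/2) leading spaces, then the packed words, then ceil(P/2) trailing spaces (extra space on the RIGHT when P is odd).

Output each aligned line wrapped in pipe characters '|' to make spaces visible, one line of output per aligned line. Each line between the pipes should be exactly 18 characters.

Line 1: ['matrix', 'black'] (min_width=12, slack=6)
Line 2: ['release', 'large'] (min_width=13, slack=5)
Line 3: ['table', 'elephant', 'any'] (min_width=18, slack=0)
Line 4: ['high', 'metal'] (min_width=10, slack=8)
Line 5: ['festival', 'happy', 'cup'] (min_width=18, slack=0)
Line 6: ['word', 'forest', 'code'] (min_width=16, slack=2)
Line 7: ['run', 'fruit', 'will'] (min_width=14, slack=4)

Answer: |   matrix black   |
|  release large   |
|table elephant any|
|    high metal    |
|festival happy cup|
| word forest code |
|  run fruit will  |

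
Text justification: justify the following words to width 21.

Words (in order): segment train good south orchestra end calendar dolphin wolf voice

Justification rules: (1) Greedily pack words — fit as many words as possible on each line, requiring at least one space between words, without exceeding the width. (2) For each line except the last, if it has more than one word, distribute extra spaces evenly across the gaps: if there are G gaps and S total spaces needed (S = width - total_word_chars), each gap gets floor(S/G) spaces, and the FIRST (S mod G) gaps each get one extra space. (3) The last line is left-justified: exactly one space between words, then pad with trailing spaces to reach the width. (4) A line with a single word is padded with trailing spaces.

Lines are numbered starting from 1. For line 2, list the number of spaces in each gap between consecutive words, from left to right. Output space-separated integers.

Line 1: ['segment', 'train', 'good'] (min_width=18, slack=3)
Line 2: ['south', 'orchestra', 'end'] (min_width=19, slack=2)
Line 3: ['calendar', 'dolphin', 'wolf'] (min_width=21, slack=0)
Line 4: ['voice'] (min_width=5, slack=16)

Answer: 2 2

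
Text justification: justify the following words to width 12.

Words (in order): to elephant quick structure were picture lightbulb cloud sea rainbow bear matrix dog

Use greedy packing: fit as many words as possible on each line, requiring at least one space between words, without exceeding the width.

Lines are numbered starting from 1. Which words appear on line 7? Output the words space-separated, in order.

Answer: rainbow bear

Derivation:
Line 1: ['to', 'elephant'] (min_width=11, slack=1)
Line 2: ['quick'] (min_width=5, slack=7)
Line 3: ['structure'] (min_width=9, slack=3)
Line 4: ['were', 'picture'] (min_width=12, slack=0)
Line 5: ['lightbulb'] (min_width=9, slack=3)
Line 6: ['cloud', 'sea'] (min_width=9, slack=3)
Line 7: ['rainbow', 'bear'] (min_width=12, slack=0)
Line 8: ['matrix', 'dog'] (min_width=10, slack=2)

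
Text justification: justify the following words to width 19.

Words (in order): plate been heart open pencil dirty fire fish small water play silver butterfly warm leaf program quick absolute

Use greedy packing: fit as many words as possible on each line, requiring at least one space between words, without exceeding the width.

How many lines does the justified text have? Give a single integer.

Line 1: ['plate', 'been', 'heart'] (min_width=16, slack=3)
Line 2: ['open', 'pencil', 'dirty'] (min_width=17, slack=2)
Line 3: ['fire', 'fish', 'small'] (min_width=15, slack=4)
Line 4: ['water', 'play', 'silver'] (min_width=17, slack=2)
Line 5: ['butterfly', 'warm', 'leaf'] (min_width=19, slack=0)
Line 6: ['program', 'quick'] (min_width=13, slack=6)
Line 7: ['absolute'] (min_width=8, slack=11)
Total lines: 7

Answer: 7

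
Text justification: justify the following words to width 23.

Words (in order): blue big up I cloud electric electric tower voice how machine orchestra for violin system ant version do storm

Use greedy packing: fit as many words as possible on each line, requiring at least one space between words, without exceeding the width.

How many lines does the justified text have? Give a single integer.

Answer: 6

Derivation:
Line 1: ['blue', 'big', 'up', 'I', 'cloud'] (min_width=19, slack=4)
Line 2: ['electric', 'electric', 'tower'] (min_width=23, slack=0)
Line 3: ['voice', 'how', 'machine'] (min_width=17, slack=6)
Line 4: ['orchestra', 'for', 'violin'] (min_width=20, slack=3)
Line 5: ['system', 'ant', 'version', 'do'] (min_width=21, slack=2)
Line 6: ['storm'] (min_width=5, slack=18)
Total lines: 6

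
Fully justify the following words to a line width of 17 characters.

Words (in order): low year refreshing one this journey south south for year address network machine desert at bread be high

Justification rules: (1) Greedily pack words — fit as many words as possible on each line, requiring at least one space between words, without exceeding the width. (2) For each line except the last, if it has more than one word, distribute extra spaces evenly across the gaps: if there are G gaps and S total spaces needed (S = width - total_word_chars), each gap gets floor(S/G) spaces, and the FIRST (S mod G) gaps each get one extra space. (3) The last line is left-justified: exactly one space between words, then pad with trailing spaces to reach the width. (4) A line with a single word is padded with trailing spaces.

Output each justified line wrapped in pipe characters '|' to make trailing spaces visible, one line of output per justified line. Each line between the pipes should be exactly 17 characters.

Line 1: ['low', 'year'] (min_width=8, slack=9)
Line 2: ['refreshing', 'one'] (min_width=14, slack=3)
Line 3: ['this', 'journey'] (min_width=12, slack=5)
Line 4: ['south', 'south', 'for'] (min_width=15, slack=2)
Line 5: ['year', 'address'] (min_width=12, slack=5)
Line 6: ['network', 'machine'] (min_width=15, slack=2)
Line 7: ['desert', 'at', 'bread'] (min_width=15, slack=2)
Line 8: ['be', 'high'] (min_width=7, slack=10)

Answer: |low          year|
|refreshing    one|
|this      journey|
|south  south  for|
|year      address|
|network   machine|
|desert  at  bread|
|be high          |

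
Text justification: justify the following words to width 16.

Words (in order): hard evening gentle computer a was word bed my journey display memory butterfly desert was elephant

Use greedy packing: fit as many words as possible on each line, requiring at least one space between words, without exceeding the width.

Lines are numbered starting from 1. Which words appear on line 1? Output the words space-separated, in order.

Answer: hard evening

Derivation:
Line 1: ['hard', 'evening'] (min_width=12, slack=4)
Line 2: ['gentle', 'computer'] (min_width=15, slack=1)
Line 3: ['a', 'was', 'word', 'bed'] (min_width=14, slack=2)
Line 4: ['my', 'journey'] (min_width=10, slack=6)
Line 5: ['display', 'memory'] (min_width=14, slack=2)
Line 6: ['butterfly', 'desert'] (min_width=16, slack=0)
Line 7: ['was', 'elephant'] (min_width=12, slack=4)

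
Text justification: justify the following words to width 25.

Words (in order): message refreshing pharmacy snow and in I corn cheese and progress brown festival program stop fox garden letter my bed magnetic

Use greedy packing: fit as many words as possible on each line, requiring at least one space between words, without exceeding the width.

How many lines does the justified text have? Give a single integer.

Line 1: ['message', 'refreshing'] (min_width=18, slack=7)
Line 2: ['pharmacy', 'snow', 'and', 'in', 'I'] (min_width=22, slack=3)
Line 3: ['corn', 'cheese', 'and', 'progress'] (min_width=24, slack=1)
Line 4: ['brown', 'festival', 'program'] (min_width=22, slack=3)
Line 5: ['stop', 'fox', 'garden', 'letter', 'my'] (min_width=25, slack=0)
Line 6: ['bed', 'magnetic'] (min_width=12, slack=13)
Total lines: 6

Answer: 6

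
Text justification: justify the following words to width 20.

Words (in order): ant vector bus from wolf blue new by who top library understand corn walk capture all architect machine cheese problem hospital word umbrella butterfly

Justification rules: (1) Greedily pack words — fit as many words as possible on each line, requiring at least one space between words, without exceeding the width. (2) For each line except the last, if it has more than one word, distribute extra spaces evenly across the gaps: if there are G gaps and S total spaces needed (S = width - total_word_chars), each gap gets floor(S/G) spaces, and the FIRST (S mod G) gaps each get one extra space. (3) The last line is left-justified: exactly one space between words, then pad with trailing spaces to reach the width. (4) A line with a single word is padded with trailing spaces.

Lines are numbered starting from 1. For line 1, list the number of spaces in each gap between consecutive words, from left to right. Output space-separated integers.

Answer: 2 1 1

Derivation:
Line 1: ['ant', 'vector', 'bus', 'from'] (min_width=19, slack=1)
Line 2: ['wolf', 'blue', 'new', 'by', 'who'] (min_width=20, slack=0)
Line 3: ['top', 'library'] (min_width=11, slack=9)
Line 4: ['understand', 'corn', 'walk'] (min_width=20, slack=0)
Line 5: ['capture', 'all'] (min_width=11, slack=9)
Line 6: ['architect', 'machine'] (min_width=17, slack=3)
Line 7: ['cheese', 'problem'] (min_width=14, slack=6)
Line 8: ['hospital', 'word'] (min_width=13, slack=7)
Line 9: ['umbrella', 'butterfly'] (min_width=18, slack=2)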